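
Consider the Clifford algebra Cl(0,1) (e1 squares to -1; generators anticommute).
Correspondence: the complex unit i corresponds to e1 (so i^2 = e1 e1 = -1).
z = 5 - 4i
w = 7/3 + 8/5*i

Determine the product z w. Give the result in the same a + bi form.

In blades: z = 5 - 4*e1, w = 7/3 + 8/5*e1.
Distribute z over w term by term (generator squares from the signature, products reordered to ascending indices): (5)*w = 35/3 + 8*e1; (-4*e1)*w = 32/5 - 28/3*e1.
Sum: 271/15 - 4/3*e1; translating back through the correspondence:
Answer: 271/15 - 4/3*i


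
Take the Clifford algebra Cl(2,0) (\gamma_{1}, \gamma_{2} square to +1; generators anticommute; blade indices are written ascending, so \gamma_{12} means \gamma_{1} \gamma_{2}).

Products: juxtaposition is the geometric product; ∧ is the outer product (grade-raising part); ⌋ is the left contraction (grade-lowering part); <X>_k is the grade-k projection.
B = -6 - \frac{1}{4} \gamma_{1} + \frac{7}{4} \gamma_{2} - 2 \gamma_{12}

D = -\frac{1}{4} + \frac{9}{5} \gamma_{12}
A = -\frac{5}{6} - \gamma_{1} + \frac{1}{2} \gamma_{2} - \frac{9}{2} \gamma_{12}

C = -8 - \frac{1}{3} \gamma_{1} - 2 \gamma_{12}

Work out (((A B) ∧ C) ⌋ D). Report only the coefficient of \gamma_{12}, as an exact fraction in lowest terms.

step 1: -\frac{23}{8} - \frac{2}{3} \gamma_{1} - \frac{43}{12} \gamma_{2} + \frac{649}{24} \gamma_{12}
step 2: 23 + \frac{151}{24} \gamma_{1} + \frac{86}{3} \gamma_{2} - \frac{1906}{9} \gamma_{12}
step 3: \frac{7509}{20} - \frac{258}{5} \gamma_{1} + \frac{453}{40} \gamma_{2} + \frac{207}{5} \gamma_{12}
Answer: \frac{207}{5}


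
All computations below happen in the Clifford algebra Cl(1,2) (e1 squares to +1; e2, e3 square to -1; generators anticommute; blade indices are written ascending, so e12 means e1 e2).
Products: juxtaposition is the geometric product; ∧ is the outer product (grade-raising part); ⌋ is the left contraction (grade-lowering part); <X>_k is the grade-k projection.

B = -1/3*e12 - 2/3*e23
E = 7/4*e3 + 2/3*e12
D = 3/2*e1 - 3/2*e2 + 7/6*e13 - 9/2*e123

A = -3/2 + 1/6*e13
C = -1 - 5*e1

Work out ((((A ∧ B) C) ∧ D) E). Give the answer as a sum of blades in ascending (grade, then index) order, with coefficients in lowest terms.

step 1: 1/2*e12 + e23
step 2: 5/2*e2 - 1/2*e12 - e23 - 5*e123
step 3: -15/4*e12 - 53/12*e123
step 4: -5/2 - 53/18*e3 + 371/48*e12 - 105/16*e123
Answer: -5/2 - 53/18*e3 + 371/48*e12 - 105/16*e123


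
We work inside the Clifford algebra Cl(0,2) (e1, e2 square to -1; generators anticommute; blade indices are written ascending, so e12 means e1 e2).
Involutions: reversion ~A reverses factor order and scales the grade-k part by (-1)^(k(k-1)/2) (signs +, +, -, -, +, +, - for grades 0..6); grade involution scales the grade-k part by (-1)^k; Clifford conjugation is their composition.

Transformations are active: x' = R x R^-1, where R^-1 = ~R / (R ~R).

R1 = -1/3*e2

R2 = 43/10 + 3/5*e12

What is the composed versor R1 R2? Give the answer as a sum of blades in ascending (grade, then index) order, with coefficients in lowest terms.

Distribute over the terms of R1 (each basis-blade product reordered to ascending indices, repeated generators contracted through their squares):
(-1/3*e2) R2 = -1/5*e1 - 43/30*e2
Answer: -1/5*e1 - 43/30*e2


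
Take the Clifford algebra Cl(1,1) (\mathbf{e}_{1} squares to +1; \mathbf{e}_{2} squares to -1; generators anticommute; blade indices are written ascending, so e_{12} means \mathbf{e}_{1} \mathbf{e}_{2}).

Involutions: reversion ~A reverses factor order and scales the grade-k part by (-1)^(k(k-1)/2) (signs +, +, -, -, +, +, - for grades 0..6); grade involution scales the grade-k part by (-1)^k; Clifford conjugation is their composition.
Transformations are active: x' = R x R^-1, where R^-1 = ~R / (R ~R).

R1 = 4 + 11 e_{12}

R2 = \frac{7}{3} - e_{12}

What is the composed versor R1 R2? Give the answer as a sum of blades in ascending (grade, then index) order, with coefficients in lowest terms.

Distribute over the terms of R1 (each basis-blade product reordered to ascending indices, repeated generators contracted through their squares):
(4) R2 = \frac{28}{3} - 4 e_{12}
(11 e_{12}) R2 = -11 + \frac{77}{3} e_{12}
Summing the partial products and collecting blades:
Answer: -\frac{5}{3} + \frac{65}{3} e_{12}


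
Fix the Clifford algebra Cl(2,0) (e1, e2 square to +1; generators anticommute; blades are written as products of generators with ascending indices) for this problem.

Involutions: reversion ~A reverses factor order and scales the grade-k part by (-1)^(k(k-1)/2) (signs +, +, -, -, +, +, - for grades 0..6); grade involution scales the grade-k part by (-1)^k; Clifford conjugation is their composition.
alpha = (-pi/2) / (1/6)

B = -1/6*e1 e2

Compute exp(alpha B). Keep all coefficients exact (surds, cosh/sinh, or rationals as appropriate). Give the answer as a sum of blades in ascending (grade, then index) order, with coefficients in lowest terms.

B^2 = (-1/6)^2*(e1 e2)^2 = 1/36*(-1) = -1/36 (a basis 2-blade squares to minus the product of its generators' squares).
B^2 = -1/36 — the negative square puts this in the circular regime; l = 1/6, alpha*l = -pi/2, so exp(alpha B) = cos(-pi/2) + (sin(-pi/2)/(1/6))*B = 0 + (-6)*B.
Answer: e1 e2


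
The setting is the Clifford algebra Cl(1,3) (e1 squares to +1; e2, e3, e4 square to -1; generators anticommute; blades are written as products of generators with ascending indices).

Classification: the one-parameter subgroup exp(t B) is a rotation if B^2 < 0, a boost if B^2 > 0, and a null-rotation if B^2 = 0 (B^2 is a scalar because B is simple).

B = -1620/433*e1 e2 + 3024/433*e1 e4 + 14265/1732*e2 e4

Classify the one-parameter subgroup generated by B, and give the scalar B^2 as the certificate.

B^2 term by term: the squares give (-1620/433)^2*(e1 e2)^2 + (3024/433)^2*(e1 e4)^2 + (14265/1732)^2*(e2 e4)^2 = 2624400/187489*(+1) + 9144576/187489*(+1) + 203490225/2999824*(-1) = -81/16 (each basis 2-blade squares to minus the product of its generators' squares); cross terms between blades sharing an index anticommute and cancel. So B^2 = -81/16.
Answer: rotation, certificate B^2 = -81/16. Certificate logic: -81/16 is a conjugation-invariant scalar, so its sign fixes rotation versus boost versus null-rotation outright.


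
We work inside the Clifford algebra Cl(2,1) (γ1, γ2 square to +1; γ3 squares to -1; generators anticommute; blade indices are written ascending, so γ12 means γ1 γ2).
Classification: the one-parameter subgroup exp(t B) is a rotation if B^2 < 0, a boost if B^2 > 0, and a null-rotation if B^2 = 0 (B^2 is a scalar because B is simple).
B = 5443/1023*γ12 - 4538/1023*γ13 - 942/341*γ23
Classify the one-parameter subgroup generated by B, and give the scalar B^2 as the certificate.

B^2 term by term: the squares give (5443/1023)^2*(γ12)^2 + (-4538/1023)^2*(γ13)^2 + (-942/341)^2*(γ23)^2 = 29626249/1046529*(-1) + 20593444/1046529*(+1) + 887364/116281*(+1) = -1 (each basis 2-blade squares to minus the product of its generators' squares); cross terms between blades sharing an index anticommute and cancel. So B^2 = -1.
Answer: rotation, certificate B^2 = -1. No conjugation can change B^2 = -1; the sign gives the class.


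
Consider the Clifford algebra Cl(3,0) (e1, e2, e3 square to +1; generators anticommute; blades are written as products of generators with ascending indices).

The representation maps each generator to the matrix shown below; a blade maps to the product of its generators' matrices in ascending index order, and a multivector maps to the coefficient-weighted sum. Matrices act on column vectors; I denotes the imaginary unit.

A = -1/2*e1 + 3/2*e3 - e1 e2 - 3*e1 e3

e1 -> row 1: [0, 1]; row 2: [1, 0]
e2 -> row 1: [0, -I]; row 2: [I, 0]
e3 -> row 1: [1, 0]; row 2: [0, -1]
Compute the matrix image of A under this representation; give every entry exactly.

Bivector images (products of the table entries): rho(e1 e2) = rho(e1)rho(e2) = row 1: [I, 0]; row 2: [0, -I]; rho(e1 e3) = rho(e1)rho(e3) = row 1: [0, -1]; row 2: [1, 0].
M = (-1/2)*rho(e1) + (3/2)*rho(e3) + (-1)*rho(e1 e2) + (-3)*rho(e1 e3), summed entrywise:
Answer: row 1: [3/2 - I, 5/2]; row 2: [-7/2, -3/2 + I]


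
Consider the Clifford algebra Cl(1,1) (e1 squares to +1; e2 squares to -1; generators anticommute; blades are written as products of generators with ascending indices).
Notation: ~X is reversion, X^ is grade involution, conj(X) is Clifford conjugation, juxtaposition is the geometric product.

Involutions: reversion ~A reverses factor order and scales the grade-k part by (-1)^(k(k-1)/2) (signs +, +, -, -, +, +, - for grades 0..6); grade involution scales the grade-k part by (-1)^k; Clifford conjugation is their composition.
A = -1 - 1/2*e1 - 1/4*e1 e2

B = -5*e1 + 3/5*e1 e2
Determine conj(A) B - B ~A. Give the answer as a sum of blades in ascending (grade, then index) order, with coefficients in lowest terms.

first term: -47/20 + 5*e1 + 31/20*e2 - 3/5*e1 e2
second term: 53/20 + 5*e1 - 19/20*e2 - 3/5*e1 e2
Answer: -5 + 5/2*e2


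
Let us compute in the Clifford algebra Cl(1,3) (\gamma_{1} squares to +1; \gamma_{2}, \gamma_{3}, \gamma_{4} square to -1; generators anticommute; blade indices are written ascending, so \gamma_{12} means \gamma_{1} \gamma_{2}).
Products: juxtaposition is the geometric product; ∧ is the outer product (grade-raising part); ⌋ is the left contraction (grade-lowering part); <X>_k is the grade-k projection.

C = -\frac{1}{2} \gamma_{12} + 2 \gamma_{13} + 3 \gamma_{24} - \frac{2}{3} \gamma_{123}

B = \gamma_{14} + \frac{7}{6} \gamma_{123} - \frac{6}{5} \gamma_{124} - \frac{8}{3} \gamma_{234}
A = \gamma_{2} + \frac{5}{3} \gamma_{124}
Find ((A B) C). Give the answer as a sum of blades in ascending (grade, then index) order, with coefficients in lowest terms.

step 1: 2 - \frac{5}{3} \gamma_{2} - \frac{59}{18} \gamma_{13} - \frac{6}{5} \gamma_{14} + \frac{13}{18} \gamma_{34} - \gamma_{124}
step 2: -\frac{59}{9} + \frac{23}{6} \gamma_{1} - \frac{59}{27} \gamma_{2} + \frac{11}{2} \gamma_{4} - \frac{23}{5} \gamma_{12} + \frac{46}{9} \gamma_{13} + \frac{13}{9} \gamma_{14} - \frac{19}{36} \gamma_{23} + \frac{33}{5} \gamma_{24} - \frac{46}{15} \gamma_{34} + 2 \gamma_{123} - \frac{13}{27} \gamma_{124} + \frac{6}{5} \gamma_{234} + \frac{341}{36} \gamma_{1234}
Answer: -\frac{59}{9} + \frac{23}{6} \gamma_{1} - \frac{59}{27} \gamma_{2} + \frac{11}{2} \gamma_{4} - \frac{23}{5} \gamma_{12} + \frac{46}{9} \gamma_{13} + \frac{13}{9} \gamma_{14} - \frac{19}{36} \gamma_{23} + \frac{33}{5} \gamma_{24} - \frac{46}{15} \gamma_{34} + 2 \gamma_{123} - \frac{13}{27} \gamma_{124} + \frac{6}{5} \gamma_{234} + \frac{341}{36} \gamma_{1234}


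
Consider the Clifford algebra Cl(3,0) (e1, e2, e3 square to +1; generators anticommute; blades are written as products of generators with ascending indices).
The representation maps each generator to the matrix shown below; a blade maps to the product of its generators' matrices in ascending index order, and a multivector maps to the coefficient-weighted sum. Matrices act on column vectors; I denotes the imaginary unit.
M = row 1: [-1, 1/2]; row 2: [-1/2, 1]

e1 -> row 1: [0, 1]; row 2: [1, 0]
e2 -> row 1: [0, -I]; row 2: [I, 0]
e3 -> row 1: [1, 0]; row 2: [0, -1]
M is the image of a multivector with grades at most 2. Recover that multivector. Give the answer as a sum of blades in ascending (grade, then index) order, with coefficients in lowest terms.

Method: 1, rho(e1), rho(e2), rho(e3) form a trace-orthogonal basis of the 2x2 complex matrices (tr(X Y) = 2 if X = Y, else 0), so M = m0*1 + m1*rho(e1) + m2*rho(e2) + m3*rho(e3) with m0 = tr(M)/2 = 0, m1 = tr(M rho(e1))/2 = 0, m2 = tr(M rho(e2))/2 = I/2, m3 = tr(M rho(e3))/2 = -1.
Multiplying table entries, the bivector images are rho(e1 e2) = I*rho(e3), rho(e1 e3) = -I*rho(e2), rho(e2 e3) = I*rho(e1); with real blade coefficients the real parts of m0..m3 are the coefficients of 1, e1, e2, e3 and the imaginary parts give the bivectors (e2 e3: Im m1, e1 e3: -Im m2, e1 e2: Im m3).
Answer: -e3 - 1/2*e1 e3


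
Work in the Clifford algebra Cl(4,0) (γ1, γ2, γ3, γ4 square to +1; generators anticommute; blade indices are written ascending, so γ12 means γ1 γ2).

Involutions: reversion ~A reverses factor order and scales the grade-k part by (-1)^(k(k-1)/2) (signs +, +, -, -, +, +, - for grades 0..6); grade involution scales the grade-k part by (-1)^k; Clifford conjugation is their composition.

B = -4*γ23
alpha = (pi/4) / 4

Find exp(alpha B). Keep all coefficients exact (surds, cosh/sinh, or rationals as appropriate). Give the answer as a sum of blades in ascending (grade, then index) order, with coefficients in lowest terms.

B^2 = (-4)^2*(γ23)^2 = 16*(-1) = -16 (a basis 2-blade squares to minus the product of its generators' squares).
B^2 = -16 — a negative square means the series sums to a rotation: l = 4, alpha*l = pi/4, so exp(alpha B) = cos(pi/4) + (sin(pi/4)/4)*B = sqrt(2)/2 + (sqrt(2)/8)*B.
Answer: sqrt(2)/2 - sqrt(2)/2*γ23


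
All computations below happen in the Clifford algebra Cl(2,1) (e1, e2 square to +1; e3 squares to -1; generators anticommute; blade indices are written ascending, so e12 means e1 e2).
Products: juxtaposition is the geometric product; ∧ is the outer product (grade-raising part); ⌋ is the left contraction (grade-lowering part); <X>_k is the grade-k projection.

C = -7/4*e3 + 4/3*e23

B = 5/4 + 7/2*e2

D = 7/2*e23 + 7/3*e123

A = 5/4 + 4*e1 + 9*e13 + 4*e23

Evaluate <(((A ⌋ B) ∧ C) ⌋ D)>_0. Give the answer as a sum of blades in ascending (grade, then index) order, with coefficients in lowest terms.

step 1: 25/16 + 35/8*e2
step 2: -175/64*e3 - 535/96*e23
step 3: -3745/192 - 3745/288*e1 - 1225/128*e2 + 1225/192*e12
step 4: -3745/192
Answer: -3745/192


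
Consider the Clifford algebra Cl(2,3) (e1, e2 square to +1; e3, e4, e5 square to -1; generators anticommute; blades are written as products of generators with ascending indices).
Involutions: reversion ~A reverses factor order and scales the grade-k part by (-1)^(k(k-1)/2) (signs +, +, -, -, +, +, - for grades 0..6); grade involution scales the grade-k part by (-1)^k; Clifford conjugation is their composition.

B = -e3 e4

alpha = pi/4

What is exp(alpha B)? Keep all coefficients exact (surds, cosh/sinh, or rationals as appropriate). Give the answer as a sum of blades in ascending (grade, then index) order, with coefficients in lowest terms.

B^2 = (-1)^2*(e3 e4)^2 = 1*(-1) = -1 (a basis 2-blade squares to minus the product of its generators' squares).
B^2 = -1 — B^2 < 0, so the exponential closes trigonometrically: l = 1, alpha*l = pi/4, so exp(alpha B) = cos(pi/4) + (sin(pi/4)/1)*B = sqrt(2)/2 + (sqrt(2)/2)*B.
Answer: sqrt(2)/2 - sqrt(2)/2*e3 e4


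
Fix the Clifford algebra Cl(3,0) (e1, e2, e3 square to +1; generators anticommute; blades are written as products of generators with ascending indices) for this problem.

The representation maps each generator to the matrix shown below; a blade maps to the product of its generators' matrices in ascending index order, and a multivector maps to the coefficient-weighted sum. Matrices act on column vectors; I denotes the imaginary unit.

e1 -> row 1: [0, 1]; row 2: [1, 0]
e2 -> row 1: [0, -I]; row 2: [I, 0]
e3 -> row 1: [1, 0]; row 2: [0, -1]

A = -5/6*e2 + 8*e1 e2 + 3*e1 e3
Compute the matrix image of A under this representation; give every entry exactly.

Bivector images (products of the table entries): rho(e1 e2) = rho(e1)rho(e2) = row 1: [I, 0]; row 2: [0, -I]; rho(e1 e3) = rho(e1)rho(e3) = row 1: [0, -1]; row 2: [1, 0].
M = (-5/6)*rho(e2) + (8)*rho(e1 e2) + (3)*rho(e1 e3), summed entrywise:
Answer: row 1: [8*I, -3 + 5*I/6]; row 2: [3 - 5*I/6, -8*I]


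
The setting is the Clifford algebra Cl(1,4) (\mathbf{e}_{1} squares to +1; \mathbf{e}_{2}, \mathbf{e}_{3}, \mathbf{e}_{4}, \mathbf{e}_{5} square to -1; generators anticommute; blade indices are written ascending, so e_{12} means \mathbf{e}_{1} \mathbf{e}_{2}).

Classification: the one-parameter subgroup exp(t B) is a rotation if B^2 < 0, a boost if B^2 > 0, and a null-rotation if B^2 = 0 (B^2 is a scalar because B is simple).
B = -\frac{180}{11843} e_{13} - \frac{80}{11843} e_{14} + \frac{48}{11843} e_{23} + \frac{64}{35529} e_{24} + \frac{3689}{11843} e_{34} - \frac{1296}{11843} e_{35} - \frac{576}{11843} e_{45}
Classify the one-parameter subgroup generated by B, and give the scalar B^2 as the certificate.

B^2 term by term: the squares give (-\frac{180}{11843})^2*(e_{13})^2 + (-\frac{80}{11843})^2*(e_{14})^2 + (\frac{48}{11843})^2*(e_{23})^2 + (\frac{64}{35529})^2*(e_{24})^2 + (\frac{3689}{11843})^2*(e_{34})^2 + (-\frac{1296}{11843})^2*(e_{35})^2 + (-\frac{576}{11843})^2*(e_{45})^2 = \frac{32400}{140256649}*(+1) + \frac{6400}{140256649}*(+1) + \frac{2304}{140256649}*(-1) + \frac{4096}{1262309841}*(-1) + \frac{13608721}{140256649}*(-1) + \frac{1679616}{140256649}*(-1) + \frac{331776}{140256649}*(-1) = -\frac{1}{9} (each basis 2-blade squares to minus the product of its generators' squares); cross terms between blades sharing an index anticommute and cancel; the commuting (index-disjoint) pairs give grade-4 terms 2*c*c'*(blade product), which cancel blade by blade — e_{1234}: \frac{7680}{140256649} - \frac{7680}{140256649} = 0; e_{1345}: \frac{207360}{140256649} - \frac{207360}{140256649} = 0; e_{2345}: -\frac{55296}{140256649} + \frac{55296}{140256649} = 0 — confirming B is simple. So B^2 = -\frac{1}{9}.
Answer: rotation, certificate B^2 = -\frac{1}{9}. Because -\frac{1}{9} is invariant under every versor sandwich, the classification follows from its sign alone.


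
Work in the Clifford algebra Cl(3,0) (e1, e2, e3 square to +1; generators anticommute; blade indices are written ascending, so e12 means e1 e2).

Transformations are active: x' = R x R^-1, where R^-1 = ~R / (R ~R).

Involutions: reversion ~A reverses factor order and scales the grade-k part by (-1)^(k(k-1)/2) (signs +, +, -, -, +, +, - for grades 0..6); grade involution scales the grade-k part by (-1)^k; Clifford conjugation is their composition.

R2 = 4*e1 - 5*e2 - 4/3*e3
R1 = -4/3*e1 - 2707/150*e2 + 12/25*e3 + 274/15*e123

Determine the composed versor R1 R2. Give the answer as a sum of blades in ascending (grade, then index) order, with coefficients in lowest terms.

Distribute over the terms of R2 (each basis-blade product reordered to ascending indices, repeated generators contracted through their squares):
R1 (4*e1) = -16/3 + 5414/75*e12 - 48/25*e13 + 1096/15*e23
R1 (-5*e2) = 2707/30 + 20/3*e12 + 274/3*e13 + 12/5*e23
R1 (-4/3*e3) = -16/25 - 1096/45*e12 + 16/9*e13 + 5414/225*e23
Summing the partial products and collecting blades:
Answer: 4213/50 + 12262/225*e12 + 20518/225*e13 + 22394/225*e23


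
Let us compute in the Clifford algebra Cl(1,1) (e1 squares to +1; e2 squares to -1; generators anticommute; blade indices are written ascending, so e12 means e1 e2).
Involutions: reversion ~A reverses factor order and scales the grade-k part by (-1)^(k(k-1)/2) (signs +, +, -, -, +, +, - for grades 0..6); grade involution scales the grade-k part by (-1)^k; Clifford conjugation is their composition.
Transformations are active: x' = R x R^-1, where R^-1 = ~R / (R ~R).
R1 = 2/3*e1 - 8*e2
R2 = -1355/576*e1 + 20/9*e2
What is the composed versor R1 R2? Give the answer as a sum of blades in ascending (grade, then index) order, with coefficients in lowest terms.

Distribute over the terms of R1 (each basis-blade product reordered to ascending indices, repeated generators contracted through their squares):
(2/3*e1) R2 = -1355/864 + 40/27*e12
(-8*e2) R2 = 160/9 - 1355/72*e12
Summing the partial products and collecting blades:
Answer: 14005/864 - 3745/216*e12


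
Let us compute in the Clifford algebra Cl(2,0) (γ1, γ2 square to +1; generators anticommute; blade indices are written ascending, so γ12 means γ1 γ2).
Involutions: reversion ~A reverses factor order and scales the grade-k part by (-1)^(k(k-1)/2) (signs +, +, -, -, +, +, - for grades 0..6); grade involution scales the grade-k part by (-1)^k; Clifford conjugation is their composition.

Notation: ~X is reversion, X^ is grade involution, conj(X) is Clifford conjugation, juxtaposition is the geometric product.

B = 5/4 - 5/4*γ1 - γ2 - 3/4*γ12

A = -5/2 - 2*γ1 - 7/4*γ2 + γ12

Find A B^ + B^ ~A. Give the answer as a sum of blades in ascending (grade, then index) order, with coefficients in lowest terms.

first term: -53/8 - 95/16*γ1 - 71/16*γ2 + 53/16*γ12
second term: -65/8 - 53/16*γ1 - 119/16*γ2 + 7/16*γ12
Answer: -59/4 - 37/4*γ1 - 95/8*γ2 + 15/4*γ12


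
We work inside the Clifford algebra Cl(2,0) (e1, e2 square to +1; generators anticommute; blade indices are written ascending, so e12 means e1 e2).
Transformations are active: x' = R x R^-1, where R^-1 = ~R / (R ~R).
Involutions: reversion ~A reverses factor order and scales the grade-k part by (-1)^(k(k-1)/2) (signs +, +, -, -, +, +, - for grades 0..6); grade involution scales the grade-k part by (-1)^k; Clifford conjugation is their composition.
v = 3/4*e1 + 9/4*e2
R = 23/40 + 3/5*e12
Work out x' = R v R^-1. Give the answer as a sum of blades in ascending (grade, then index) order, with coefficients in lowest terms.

~R = 23/40 - 3/5*e12, and R ~R = 221/320, so R^-1 = ~R / (221/320).
R v = 57/32*e1 + 27/32*e2
Answer: 1959/884*e1 - 747/884*e2


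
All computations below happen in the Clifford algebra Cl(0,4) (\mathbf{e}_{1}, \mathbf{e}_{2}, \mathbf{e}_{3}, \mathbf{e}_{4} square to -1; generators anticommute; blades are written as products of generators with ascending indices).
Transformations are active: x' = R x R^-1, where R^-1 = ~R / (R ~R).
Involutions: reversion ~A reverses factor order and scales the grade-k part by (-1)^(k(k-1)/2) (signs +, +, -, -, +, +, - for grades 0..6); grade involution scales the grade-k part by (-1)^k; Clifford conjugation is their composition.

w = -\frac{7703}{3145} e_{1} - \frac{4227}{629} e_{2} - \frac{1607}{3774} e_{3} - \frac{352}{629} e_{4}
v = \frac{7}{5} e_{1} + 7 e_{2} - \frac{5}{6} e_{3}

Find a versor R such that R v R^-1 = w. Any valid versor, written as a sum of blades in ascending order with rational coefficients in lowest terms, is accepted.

Construction: equal norms (both -\frac{46489}{900}) license R = v + w = -\frac{660}{629} e_{1} + \frac{176}{629} e_{2} - \frac{792}{629} e_{3} - \frac{352}{629} e_{4} — nothing changes along that direction, while (v - w)/2 changes sign, so v maps onto w.
Answer: -\frac{660}{629} e_{1} + \frac{176}{629} e_{2} - \frac{792}{629} e_{3} - \frac{352}{629} e_{4}


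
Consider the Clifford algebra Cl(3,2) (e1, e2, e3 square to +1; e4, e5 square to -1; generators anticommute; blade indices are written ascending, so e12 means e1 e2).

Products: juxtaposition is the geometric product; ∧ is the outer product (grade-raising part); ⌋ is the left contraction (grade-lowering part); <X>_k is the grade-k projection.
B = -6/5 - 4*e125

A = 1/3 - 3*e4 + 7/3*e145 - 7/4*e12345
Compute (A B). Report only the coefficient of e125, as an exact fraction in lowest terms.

step 1: -2/5 + 18/5*e4 + 28/3*e24 + 7*e34 - 4/3*e125 - 14/5*e145 + 12*e1245 + 21/10*e12345
Answer: -4/3


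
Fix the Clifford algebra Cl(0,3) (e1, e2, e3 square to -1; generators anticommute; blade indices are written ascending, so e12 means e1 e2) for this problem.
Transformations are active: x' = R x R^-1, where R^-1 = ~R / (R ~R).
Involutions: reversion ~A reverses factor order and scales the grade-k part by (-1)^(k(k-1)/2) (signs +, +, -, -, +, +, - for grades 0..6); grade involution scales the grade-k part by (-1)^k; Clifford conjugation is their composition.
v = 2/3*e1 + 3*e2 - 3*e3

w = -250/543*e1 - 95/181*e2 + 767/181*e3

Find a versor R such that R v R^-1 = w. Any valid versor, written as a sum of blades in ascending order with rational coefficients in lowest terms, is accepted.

Reasoning: v^2 = w^2 = -166/9 since conjugation preserves the quadratic form; R = v + w = 112/543*e1 + 448/181*e2 + 224/181*e3 is then valid when invertible, keeping its own part and reversing (v - w)/2.
Answer: 112/543*e1 + 448/181*e2 + 224/181*e3


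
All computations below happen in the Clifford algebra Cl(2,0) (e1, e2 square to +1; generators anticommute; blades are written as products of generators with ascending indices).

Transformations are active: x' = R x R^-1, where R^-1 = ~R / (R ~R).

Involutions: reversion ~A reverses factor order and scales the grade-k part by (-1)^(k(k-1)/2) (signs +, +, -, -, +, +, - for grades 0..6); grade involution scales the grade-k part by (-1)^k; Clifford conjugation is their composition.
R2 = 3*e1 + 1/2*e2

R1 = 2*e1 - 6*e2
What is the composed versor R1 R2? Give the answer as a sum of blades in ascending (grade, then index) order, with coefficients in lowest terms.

Distribute over the terms of R1 (each basis-blade product reordered to ascending indices, repeated generators contracted through their squares):
(2*e1) R2 = 6 + e1 e2
(-6*e2) R2 = -3 + 18*e1 e2
Summing the partial products and collecting blades:
Answer: 3 + 19*e1 e2


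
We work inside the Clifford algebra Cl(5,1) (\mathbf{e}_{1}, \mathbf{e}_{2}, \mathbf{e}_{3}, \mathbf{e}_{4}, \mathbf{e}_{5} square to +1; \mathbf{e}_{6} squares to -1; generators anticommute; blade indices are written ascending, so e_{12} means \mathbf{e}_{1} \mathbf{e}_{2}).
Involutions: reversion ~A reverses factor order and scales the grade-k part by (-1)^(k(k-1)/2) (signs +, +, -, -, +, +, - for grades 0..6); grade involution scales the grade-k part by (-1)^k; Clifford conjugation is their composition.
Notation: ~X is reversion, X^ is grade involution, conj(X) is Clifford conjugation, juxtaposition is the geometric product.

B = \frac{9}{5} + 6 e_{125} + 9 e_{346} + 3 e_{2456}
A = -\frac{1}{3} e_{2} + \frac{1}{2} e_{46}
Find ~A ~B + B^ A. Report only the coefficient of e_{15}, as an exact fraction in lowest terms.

first term: -\frac{3}{5} e_{2} + \frac{9}{2} e_{3} - 2 e_{15} + \frac{3}{2} e_{25} - \frac{9}{10} e_{46} - e_{456} + 3 e_{2346} - 3 e_{12456}
second term: -\frac{3}{5} e_{2} - \frac{9}{2} e_{3} - 2 e_{15} - \frac{3}{2} e_{25} + \frac{9}{10} e_{46} + e_{456} - 3 e_{2346} + 3 e_{12456}
Answer: -4


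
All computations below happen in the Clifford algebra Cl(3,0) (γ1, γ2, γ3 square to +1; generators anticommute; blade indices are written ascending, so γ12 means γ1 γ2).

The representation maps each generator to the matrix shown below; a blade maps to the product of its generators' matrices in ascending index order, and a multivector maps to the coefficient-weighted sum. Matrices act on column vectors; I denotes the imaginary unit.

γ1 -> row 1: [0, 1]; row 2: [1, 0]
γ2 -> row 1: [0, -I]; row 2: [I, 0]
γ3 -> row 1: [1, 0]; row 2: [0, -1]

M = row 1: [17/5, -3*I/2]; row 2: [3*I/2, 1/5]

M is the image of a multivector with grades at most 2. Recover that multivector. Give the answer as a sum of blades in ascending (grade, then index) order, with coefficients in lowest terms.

Method: 1, rho(γ1), rho(γ2), rho(γ3) form a trace-orthogonal basis of the 2x2 complex matrices (tr(X Y) = 2 if X = Y, else 0), so M = m0*1 + m1*rho(γ1) + m2*rho(γ2) + m3*rho(γ3) with m0 = tr(M)/2 = 9/5, m1 = tr(M rho(γ1))/2 = 0, m2 = tr(M rho(γ2))/2 = 3/2, m3 = tr(M rho(γ3))/2 = 8/5.
Multiplying table entries, the bivector images are rho(γ12) = I*rho(γ3), rho(γ13) = -I*rho(γ2), rho(γ23) = I*rho(γ1); with real blade coefficients the real parts of m0..m3 are the coefficients of 1, γ1, γ2, γ3 and the imaginary parts give the bivectors (γ23: Im m1, γ13: -Im m2, γ12: Im m3).
Answer: 9/5 + 3/2*γ2 + 8/5*γ3


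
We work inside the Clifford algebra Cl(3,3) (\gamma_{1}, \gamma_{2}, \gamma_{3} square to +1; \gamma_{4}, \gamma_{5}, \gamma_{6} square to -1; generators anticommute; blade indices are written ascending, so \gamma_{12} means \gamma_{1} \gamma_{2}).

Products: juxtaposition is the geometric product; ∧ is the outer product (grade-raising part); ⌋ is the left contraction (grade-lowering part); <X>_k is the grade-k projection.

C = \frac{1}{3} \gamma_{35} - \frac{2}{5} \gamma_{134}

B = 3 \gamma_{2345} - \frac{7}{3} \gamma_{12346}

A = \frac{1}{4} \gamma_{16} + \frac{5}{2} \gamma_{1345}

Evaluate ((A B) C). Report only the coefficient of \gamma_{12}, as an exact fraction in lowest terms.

step 1: \frac{15}{2} \gamma_{12} + \frac{7}{12} \gamma_{234} - \frac{35}{6} \gamma_{256} + \frac{3}{4} \gamma_{123456}
step 2: \frac{7}{30} \gamma_{12} + 3 \gamma_{234} - \frac{35}{18} \gamma_{236} - \frac{7}{36} \gamma_{245} + \frac{3}{10} \gamma_{256} + \frac{5}{2} \gamma_{1235} - \frac{1}{4} \gamma_{1246} - \frac{7}{3} \gamma_{123456}
Answer: \frac{7}{30}


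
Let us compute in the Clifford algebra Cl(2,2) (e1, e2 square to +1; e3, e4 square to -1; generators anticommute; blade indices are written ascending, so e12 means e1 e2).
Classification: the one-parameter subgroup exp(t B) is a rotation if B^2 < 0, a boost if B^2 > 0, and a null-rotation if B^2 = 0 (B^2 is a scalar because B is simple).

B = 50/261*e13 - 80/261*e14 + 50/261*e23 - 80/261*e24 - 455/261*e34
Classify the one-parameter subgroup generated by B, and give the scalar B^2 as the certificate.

B^2 term by term: the squares give (50/261)^2*(e13)^2 + (-80/261)^2*(e14)^2 + (50/261)^2*(e23)^2 + (-80/261)^2*(e24)^2 + (-455/261)^2*(e34)^2 = 2500/68121*(+1) + 6400/68121*(+1) + 2500/68121*(+1) + 6400/68121*(+1) + 207025/68121*(-1) = -25/9 (each basis 2-blade squares to minus the product of its generators' squares); cross terms between blades sharing an index anticommute and cancel; the commuting (index-disjoint) pairs give grade-4 terms 2*c*c'*(blade product), which cancel blade by blade — e1234: 8000/68121 - 8000/68121 = 0 — confirming B is simple. So B^2 = -25/9.
Answer: rotation, certificate B^2 = -25/9. The invariant at work: B^2 = -25/9 is unchanged by conjugation, hence its sign classifies the subgroup whatever basis B is written in.


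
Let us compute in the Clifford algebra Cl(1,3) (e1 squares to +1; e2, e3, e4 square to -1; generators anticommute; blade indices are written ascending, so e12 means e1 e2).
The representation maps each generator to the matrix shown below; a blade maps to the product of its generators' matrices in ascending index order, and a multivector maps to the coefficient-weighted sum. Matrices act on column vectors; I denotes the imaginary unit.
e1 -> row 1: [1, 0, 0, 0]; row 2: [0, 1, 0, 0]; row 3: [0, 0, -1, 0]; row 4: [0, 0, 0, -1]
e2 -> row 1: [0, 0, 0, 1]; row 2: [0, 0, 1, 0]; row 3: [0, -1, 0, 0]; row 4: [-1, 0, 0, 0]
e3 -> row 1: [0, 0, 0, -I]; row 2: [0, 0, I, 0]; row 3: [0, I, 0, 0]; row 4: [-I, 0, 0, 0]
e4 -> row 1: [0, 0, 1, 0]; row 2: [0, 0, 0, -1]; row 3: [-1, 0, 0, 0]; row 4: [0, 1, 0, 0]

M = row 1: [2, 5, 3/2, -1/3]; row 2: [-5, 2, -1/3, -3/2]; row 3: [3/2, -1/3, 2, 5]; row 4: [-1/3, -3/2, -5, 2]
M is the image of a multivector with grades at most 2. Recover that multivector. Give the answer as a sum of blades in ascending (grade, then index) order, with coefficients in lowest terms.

Method: the blade images are trace-orthogonal — tr(rho(e_A) rho(e_B)^-1) = 4 if A = B and 0 otherwise — and rho(e_A)^-1 = (e_A)^2 * rho(e_A) with (e_A)^2 = +1 or -1, so the coefficient of e_A in the preimage is (e_A)^2 * tr(M rho(e_A))/4.
Nonzero projections over blades of grade <= 2: 1: (1)^2 = +1, tr(M 1) = 8, coefficient 2; e12: (e12)^2 = +1, tr(M rho(e12)) = -4/3, coefficient -1/3; e14: (e14)^2 = +1, tr(M rho(e14)) = 6, coefficient 3/2; e24: (e24)^2 = -1, tr(M rho(e24)) = -20, coefficient 5. Every other blade of grade <= 2 projects to 0.
Answer: 2 - 1/3*e12 + 3/2*e14 + 5*e24


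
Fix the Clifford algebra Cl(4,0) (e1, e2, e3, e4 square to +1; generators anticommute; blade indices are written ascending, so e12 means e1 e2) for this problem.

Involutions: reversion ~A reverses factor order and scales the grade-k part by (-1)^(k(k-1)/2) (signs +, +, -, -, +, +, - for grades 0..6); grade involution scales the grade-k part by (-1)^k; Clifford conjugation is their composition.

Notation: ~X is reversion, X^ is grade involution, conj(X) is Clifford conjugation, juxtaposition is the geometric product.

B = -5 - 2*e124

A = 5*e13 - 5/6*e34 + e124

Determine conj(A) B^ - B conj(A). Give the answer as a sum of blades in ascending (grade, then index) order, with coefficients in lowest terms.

first term: -2 + 25*e13 - 25/6*e34 + 5/3*e123 - 5*e124 - 10*e234
second term: 2 + 25*e13 - 25/6*e34 + 5/3*e123 - 5*e124 - 10*e234
Answer: -4


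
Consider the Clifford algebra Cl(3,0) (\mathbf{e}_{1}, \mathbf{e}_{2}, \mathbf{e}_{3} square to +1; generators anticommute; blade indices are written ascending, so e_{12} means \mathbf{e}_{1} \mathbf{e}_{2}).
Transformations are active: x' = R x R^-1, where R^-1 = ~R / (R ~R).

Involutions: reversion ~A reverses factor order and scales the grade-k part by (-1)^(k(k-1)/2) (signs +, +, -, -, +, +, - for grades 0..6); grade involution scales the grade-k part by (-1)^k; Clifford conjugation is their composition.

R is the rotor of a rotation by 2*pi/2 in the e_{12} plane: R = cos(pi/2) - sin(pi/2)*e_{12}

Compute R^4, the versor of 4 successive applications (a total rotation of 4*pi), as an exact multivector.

Half-angle bookkeeping: 4 applications in e_{12} add up to rotor phase 4*pi/2 = 2 \pi, so R^4 = cos(2 \pi) - sin(2 \pi)*e_{12}.
cos(2 \pi) = 1 and sin(2 \pi) = 0, so R^4 = 1. The total rotation 4*pi is 2 full turns, so every vector returns to itself, yet the rotor is +1, back on the identity sheet (an even number of 2*pi turns).
Answer: 1


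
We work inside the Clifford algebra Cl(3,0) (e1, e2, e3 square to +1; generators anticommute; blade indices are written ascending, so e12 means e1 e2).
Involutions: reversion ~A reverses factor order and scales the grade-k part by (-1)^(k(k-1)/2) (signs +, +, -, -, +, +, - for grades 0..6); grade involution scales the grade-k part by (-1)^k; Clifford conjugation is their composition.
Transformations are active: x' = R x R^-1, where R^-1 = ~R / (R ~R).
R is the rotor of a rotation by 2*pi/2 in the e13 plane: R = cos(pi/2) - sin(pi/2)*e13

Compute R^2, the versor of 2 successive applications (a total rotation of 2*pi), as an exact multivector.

Because a rotor carries half the rotation angle, composing 2 copies of this e13-plane rotor multiplies the phase: 2*(pi/2) = pi, hence R^2 = cos(pi) - sin(pi)*e13.
cos(pi) = -1 and sin(pi) = 0, so R^2 = -1. The total rotation 2*pi is 1 full turn, so every vector returns to itself, yet the rotor is -1, on the OTHER sheet of the double cover (an odd number of 2*pi turns).
Answer: -1


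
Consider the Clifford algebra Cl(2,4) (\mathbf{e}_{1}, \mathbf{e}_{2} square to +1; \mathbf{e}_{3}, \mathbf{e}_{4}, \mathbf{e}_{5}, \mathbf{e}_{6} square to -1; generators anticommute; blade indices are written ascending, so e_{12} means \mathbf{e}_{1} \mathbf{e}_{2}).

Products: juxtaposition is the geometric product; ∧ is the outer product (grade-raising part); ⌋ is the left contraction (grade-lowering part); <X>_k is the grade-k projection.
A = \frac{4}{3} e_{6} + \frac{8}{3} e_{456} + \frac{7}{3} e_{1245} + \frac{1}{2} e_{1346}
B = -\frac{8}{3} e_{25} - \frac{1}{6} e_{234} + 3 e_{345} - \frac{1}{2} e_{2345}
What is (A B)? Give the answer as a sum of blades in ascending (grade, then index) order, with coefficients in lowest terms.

step 1: \frac{7}{6} e_{13} + \frac{56}{9} e_{14} + 8 e_{36} - 7 e_{123} - \frac{1}{12} e_{126} - \frac{7}{18} e_{135} + \frac{3}{2} e_{156} + \frac{4}{3} e_{236} + \frac{64}{9} e_{246} - \frac{32}{9} e_{256} + \frac{1}{4} e_{1256} + \frac{2}{9} e_{2346} + \frac{4}{9} e_{2356} - 4 e_{3456} - \frac{2}{3} e_{23456} - \frac{4}{3} e_{123456}
Answer: \frac{7}{6} e_{13} + \frac{56}{9} e_{14} + 8 e_{36} - 7 e_{123} - \frac{1}{12} e_{126} - \frac{7}{18} e_{135} + \frac{3}{2} e_{156} + \frac{4}{3} e_{236} + \frac{64}{9} e_{246} - \frac{32}{9} e_{256} + \frac{1}{4} e_{1256} + \frac{2}{9} e_{2346} + \frac{4}{9} e_{2356} - 4 e_{3456} - \frac{2}{3} e_{23456} - \frac{4}{3} e_{123456}


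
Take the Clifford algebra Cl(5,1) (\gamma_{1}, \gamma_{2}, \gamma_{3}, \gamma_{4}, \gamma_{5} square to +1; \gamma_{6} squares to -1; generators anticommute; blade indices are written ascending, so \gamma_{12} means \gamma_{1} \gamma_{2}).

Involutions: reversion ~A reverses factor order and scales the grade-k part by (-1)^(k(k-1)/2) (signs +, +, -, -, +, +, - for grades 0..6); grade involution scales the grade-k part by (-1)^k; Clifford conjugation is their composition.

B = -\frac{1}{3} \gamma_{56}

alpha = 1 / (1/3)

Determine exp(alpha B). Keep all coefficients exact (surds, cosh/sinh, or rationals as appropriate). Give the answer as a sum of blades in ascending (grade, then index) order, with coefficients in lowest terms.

B^2 = (-\frac{1}{3})^2*(\gamma_{56})^2 = \frac{1}{9}*(+1) = \frac{1}{9} (a basis 2-blade squares to minus the product of its generators' squares).
B^2 = \frac{1}{9} — since the square is positive, the closed form is hyperbolic: l = \frac{1}{3}, alpha*l = 1, so exp(alpha B) = cosh(1) + (sinh(1)/(\frac{1}{3}))*B = \cosh{\left(1 \right)} + (3 \sinh{\left(1 \right)})*B.
Answer: \cosh{\left(1 \right)} - \sinh{\left(1 \right)} \gamma_{56}


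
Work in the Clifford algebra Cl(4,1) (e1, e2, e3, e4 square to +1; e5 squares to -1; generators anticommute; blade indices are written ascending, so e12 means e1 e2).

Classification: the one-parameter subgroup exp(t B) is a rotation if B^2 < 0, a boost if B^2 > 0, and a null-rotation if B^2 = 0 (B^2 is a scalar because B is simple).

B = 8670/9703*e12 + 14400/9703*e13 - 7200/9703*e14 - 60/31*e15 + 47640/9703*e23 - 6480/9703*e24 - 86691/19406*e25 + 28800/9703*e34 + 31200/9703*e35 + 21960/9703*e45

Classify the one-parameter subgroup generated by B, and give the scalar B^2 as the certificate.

B^2 term by term: the squares give (8670/9703)^2*(e12)^2 + (14400/9703)^2*(e13)^2 + (-7200/9703)^2*(e14)^2 + (-60/31)^2*(e15)^2 + (47640/9703)^2*(e23)^2 + (-6480/9703)^2*(e24)^2 + (-86691/19406)^2*(e25)^2 + (28800/9703)^2*(e34)^2 + (31200/9703)^2*(e35)^2 + (21960/9703)^2*(e45)^2 = 75168900/94148209*(-1) + 207360000/94148209*(-1) + 51840000/94148209*(-1) + 3600/961*(+1) + 2269569600/94148209*(-1) + 41990400/94148209*(-1) + 7515329481/376592836*(+1) + 829440000/94148209*(-1) + 973440000/94148209*(+1) + 482241600/94148209*(+1) = 9/4 (each basis 2-blade squares to minus the product of its generators' squares); cross terms between blades sharing an index anticommute and cancel; the commuting (index-disjoint) pairs give grade-4 terms 2*c*c'*(blade product), which cancel blade by blade — e1234: 499392000/94148209 + 186624000/94148209 - 686016000/94148209 = 0; e1235: 541008000/94148209 + 1248350400/94148209 - 5716800/300793 = 0; e1245: 380786400/94148209 - 624175200/94148209 + 777600/300793 = 0; e1345: 632448000/94148209 + 449280000/94148209 - 3456000/300793 = 0; e2345: 2092348800/94148209 + 404352000/94148209 - 2496700800/94148209 = 0 — confirming B is simple. So B^2 = 9/4.
Answer: boost, certificate B^2 = 9/4. No conjugation can change B^2 = 9/4; the sign gives the class.


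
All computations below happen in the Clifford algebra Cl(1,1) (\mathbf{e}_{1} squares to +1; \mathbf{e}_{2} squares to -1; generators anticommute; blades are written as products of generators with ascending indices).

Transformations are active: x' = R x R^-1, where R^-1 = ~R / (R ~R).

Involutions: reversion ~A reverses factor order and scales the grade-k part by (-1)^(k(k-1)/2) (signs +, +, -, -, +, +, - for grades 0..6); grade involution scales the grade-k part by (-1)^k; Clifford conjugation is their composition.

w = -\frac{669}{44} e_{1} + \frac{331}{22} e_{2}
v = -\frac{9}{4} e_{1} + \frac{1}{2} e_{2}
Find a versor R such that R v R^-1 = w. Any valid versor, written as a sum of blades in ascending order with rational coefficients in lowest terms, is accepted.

A norm check does it: q(v) = q(w) = \frac{77}{16}, hence R = v + w = -\frac{192}{11} e_{1} + \frac{171}{11} e_{2} realises the map — parallel part kept, (v - w)/2 negated, v carried to w.
Answer: -\frac{192}{11} e_{1} + \frac{171}{11} e_{2}


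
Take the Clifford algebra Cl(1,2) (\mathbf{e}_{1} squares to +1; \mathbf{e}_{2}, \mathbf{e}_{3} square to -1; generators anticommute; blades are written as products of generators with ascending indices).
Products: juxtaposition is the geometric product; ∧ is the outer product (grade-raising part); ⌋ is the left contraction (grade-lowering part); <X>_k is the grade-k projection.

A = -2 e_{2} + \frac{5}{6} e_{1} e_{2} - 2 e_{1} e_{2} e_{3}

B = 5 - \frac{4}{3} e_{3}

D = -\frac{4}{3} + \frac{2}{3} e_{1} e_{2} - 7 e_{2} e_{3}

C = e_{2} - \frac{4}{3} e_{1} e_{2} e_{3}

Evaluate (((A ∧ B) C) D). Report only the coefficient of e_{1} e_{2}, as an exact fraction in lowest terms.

step 1: -10 e_{2} + \frac{25}{6} e_{1} e_{2} + \frac{8}{3} e_{2} e_{3} - \frac{100}{9} e_{1} e_{2} e_{3}
step 2: -\frac{130}{27} - \frac{11}{18} e_{1} - \frac{26}{9} e_{3} + \frac{20}{9} e_{1} e_{3}
step 3: \frac{520}{81} + \frac{22}{27} e_{1} + \frac{535}{27} e_{2} + \frac{104}{27} e_{3} - \frac{1520}{81} e_{1} e_{2} - \frac{80}{27} e_{1} e_{3} + \frac{950}{27} e_{2} e_{3} + \frac{127}{54} e_{1} e_{2} e_{3}
Answer: -\frac{1520}{81}
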